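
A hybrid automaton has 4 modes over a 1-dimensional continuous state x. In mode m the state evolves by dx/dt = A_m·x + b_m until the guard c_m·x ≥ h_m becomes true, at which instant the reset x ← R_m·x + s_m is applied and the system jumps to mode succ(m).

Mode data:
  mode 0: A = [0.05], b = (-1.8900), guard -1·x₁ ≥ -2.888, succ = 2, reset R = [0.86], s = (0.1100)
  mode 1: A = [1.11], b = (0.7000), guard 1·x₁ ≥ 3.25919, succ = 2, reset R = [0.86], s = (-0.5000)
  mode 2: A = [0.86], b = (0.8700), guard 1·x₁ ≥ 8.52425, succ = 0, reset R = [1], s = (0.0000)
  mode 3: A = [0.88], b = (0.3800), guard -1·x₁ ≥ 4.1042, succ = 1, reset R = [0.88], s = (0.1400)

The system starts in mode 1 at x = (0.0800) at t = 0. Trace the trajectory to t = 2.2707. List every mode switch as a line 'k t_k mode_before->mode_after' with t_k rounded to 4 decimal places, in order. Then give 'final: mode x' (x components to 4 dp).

Mode 1: guard c·x = 3.2592 hit at Δt = 1.5315 (t = 1.5315), x⁻ = (3.2592) → reset → x⁺ = (2.3029), jump to mode 2
Mode 2: flow for 0.7392 to horizon, guard not reached → x = (5.2474)

1 1.5315 1->2
final: 2 5.2474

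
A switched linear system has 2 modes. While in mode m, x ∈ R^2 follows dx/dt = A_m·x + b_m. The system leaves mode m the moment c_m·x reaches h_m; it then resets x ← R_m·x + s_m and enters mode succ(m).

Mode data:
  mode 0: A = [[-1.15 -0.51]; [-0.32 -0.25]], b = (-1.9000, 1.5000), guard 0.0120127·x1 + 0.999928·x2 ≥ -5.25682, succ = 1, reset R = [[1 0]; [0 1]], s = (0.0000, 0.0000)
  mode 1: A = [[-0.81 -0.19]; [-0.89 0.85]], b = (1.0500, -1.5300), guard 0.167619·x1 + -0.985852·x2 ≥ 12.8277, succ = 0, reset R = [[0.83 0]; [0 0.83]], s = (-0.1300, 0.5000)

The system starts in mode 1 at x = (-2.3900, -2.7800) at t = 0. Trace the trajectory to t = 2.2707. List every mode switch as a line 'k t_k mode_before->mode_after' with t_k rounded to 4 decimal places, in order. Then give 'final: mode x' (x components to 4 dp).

Mode 1: guard c·x = 12.8277 hit at Δt = 1.5118 (t = 1.5118), x⁻ = (1.4257, -12.7694) → reset → x⁺ = (1.0534, -10.0986), jump to mode 0
Mode 0: flow for 0.7589 to horizon, guard not reached → x = (1.7114, -7.6521)

1 1.5118 1->0
final: 0 1.7114 -7.6521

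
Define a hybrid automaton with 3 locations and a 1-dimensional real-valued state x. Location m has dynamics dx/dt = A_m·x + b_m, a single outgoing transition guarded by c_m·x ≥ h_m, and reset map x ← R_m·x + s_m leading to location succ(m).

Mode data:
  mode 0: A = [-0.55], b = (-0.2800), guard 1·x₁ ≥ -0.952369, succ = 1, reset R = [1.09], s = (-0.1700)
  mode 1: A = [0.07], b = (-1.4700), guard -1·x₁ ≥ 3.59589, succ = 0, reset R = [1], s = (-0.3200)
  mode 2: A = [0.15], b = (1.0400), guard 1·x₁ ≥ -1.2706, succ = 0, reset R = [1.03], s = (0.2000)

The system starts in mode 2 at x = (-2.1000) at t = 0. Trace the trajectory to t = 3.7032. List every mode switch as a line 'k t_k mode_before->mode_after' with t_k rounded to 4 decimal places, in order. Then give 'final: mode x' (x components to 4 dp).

1 1.0558 2->0
2 1.6051 0->1
3 3.0640 1->0
final: 0 -2.9061

Mode 2: guard c·x = -1.2706 hit at Δt = 1.0558 (t = 1.0558), x⁻ = (-1.2706) → reset → x⁺ = (-1.1087), jump to mode 0
Mode 0: guard c·x = -0.9524 hit at Δt = 0.5493 (t = 1.6051), x⁻ = (-0.9524) → reset → x⁺ = (-1.2081), jump to mode 1
Mode 1: guard c·x = 3.5959 hit at Δt = 1.4589 (t = 3.0640), x⁻ = (-3.5959) → reset → x⁺ = (-3.9159), jump to mode 0
Mode 0: flow for 0.6392 to horizon, guard not reached → x = (-2.9061)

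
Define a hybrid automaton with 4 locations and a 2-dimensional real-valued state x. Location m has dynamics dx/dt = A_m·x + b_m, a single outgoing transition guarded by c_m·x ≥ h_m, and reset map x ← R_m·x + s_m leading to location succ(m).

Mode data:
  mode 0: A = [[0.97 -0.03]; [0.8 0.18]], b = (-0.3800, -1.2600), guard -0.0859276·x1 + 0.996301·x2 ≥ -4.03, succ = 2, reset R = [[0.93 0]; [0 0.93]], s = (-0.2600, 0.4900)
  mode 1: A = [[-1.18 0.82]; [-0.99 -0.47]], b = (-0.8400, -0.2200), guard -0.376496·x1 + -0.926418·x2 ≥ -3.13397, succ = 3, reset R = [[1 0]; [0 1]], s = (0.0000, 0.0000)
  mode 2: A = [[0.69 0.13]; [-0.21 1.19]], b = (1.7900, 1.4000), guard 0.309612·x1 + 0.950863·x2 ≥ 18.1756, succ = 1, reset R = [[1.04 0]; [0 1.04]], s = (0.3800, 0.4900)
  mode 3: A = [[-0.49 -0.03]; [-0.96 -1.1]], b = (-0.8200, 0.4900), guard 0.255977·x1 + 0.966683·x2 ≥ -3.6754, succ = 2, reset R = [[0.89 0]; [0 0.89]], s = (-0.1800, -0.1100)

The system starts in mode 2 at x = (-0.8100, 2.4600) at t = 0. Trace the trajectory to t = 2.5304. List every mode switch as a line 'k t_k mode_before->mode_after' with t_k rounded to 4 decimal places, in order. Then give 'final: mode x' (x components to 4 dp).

1 1.4014 2->1
final: 1 5.9016 5.2819

Mode 2: guard c·x = 18.1756 hit at Δt = 1.4014 (t = 1.4014), x⁻ = (4.2596, 17.7279) → reset → x⁺ = (4.8100, 18.9270), jump to mode 1
Mode 1: flow for 1.1290 to horizon, guard not reached → x = (5.9016, 5.2819)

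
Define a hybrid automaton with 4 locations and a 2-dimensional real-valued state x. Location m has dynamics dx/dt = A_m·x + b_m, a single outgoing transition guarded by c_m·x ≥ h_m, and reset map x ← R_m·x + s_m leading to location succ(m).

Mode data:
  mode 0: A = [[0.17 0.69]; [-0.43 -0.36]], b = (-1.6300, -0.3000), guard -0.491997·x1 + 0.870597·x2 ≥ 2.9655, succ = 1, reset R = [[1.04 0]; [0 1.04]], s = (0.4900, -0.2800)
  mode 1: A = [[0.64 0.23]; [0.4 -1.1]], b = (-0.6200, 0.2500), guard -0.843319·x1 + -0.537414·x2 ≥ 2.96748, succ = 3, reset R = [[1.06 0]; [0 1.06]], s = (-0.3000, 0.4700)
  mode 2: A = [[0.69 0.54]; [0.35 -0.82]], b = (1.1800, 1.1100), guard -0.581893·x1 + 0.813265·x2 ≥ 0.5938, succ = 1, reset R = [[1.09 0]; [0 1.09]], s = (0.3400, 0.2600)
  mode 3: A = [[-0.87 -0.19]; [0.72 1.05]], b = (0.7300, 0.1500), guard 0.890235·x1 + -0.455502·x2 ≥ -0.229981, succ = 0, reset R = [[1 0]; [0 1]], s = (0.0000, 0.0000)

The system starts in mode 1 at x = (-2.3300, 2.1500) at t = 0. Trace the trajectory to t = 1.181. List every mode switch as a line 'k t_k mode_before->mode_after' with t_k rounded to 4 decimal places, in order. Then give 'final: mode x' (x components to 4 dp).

Mode 1: guard c·x = 2.9675 hit at Δt = 0.6792 (t = 0.6792), x⁻ = (-3.8641, 0.5418) → reset → x⁺ = (-4.3959, 1.0443), jump to mode 3
Mode 3: flow for 0.5018 to horizon, guard not reached → x = (-2.5883, 0.1972)

1 0.6792 1->3
final: 3 -2.5883 0.1972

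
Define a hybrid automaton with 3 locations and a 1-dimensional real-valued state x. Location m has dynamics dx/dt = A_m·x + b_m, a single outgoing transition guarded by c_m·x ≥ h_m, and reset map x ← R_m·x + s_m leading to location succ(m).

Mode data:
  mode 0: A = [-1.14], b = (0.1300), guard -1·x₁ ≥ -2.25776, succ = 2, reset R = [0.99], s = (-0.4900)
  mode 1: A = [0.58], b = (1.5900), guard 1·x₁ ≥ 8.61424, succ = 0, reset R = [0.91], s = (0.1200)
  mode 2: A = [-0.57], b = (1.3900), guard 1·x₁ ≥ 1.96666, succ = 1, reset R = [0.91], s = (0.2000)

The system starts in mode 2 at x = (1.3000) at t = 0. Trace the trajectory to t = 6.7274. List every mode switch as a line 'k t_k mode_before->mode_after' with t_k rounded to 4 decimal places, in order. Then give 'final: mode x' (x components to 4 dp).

1 1.5451 2->1
2 3.0547 1->0
3 4.1927 0->2
4 4.8678 2->1
5 6.3774 1->0
final: 0 5.3777

Mode 2: guard c·x = 1.9667 hit at Δt = 1.5451 (t = 1.5451), x⁻ = (1.9667) → reset → x⁺ = (1.9897), jump to mode 1
Mode 1: guard c·x = 8.6142 hit at Δt = 1.5096 (t = 3.0547), x⁻ = (8.6142) → reset → x⁺ = (7.9590), jump to mode 0
Mode 0: guard c·x = -2.2578 hit at Δt = 1.1380 (t = 4.1927), x⁻ = (2.2578) → reset → x⁺ = (1.7452), jump to mode 2
Mode 2: guard c·x = 1.9667 hit at Δt = 0.6751 (t = 4.8678), x⁻ = (1.9667) → reset → x⁺ = (1.9897), jump to mode 1
Mode 1: guard c·x = 8.6142 hit at Δt = 1.5096 (t = 6.3774), x⁻ = (8.6142) → reset → x⁺ = (7.9590), jump to mode 0
Mode 0: flow for 0.3500 to horizon, guard not reached → x = (5.3777)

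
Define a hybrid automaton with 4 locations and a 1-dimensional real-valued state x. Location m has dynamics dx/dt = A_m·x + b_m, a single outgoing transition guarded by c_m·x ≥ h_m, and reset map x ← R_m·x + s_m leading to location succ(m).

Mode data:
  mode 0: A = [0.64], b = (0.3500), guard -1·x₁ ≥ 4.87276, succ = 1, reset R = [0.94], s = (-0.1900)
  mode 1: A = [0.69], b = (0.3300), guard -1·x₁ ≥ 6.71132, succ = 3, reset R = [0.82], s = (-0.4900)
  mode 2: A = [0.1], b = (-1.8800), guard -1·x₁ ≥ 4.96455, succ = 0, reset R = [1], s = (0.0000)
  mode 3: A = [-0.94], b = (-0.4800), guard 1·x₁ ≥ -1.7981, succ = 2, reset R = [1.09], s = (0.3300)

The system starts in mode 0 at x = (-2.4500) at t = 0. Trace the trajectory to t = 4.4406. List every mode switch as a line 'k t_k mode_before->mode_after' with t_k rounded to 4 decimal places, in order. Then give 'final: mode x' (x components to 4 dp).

1 1.2830 0->1
2 1.8237 1->3
3 3.3651 3->2
final: 2 -3.9497

Mode 0: guard c·x = 4.8728 hit at Δt = 1.2830 (t = 1.2830), x⁻ = (-4.8728) → reset → x⁺ = (-4.7704), jump to mode 1
Mode 1: guard c·x = 6.7113 hit at Δt = 0.5407 (t = 1.8237), x⁻ = (-6.7113) → reset → x⁺ = (-5.9933), jump to mode 3
Mode 3: guard c·x = -1.7981 hit at Δt = 1.5414 (t = 3.3651), x⁻ = (-1.7981) → reset → x⁺ = (-1.6299), jump to mode 2
Mode 2: flow for 1.0755 to horizon, guard not reached → x = (-3.9497)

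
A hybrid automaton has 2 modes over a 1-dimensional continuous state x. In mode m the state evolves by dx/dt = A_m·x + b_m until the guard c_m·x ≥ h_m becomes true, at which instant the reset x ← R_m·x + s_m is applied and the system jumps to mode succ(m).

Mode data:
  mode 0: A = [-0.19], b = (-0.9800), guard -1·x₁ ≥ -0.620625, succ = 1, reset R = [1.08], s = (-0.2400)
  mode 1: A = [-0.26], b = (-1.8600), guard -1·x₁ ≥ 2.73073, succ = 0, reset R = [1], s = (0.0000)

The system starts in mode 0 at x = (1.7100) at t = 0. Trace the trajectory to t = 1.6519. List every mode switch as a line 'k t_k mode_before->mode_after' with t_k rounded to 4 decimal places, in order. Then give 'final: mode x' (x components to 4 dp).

1 0.9090 0->1
final: 1 -0.9018

Mode 0: guard c·x = -0.6206 hit at Δt = 0.9090 (t = 0.9090), x⁻ = (0.6206) → reset → x⁺ = (0.4303), jump to mode 1
Mode 1: flow for 0.7429 to horizon, guard not reached → x = (-0.9018)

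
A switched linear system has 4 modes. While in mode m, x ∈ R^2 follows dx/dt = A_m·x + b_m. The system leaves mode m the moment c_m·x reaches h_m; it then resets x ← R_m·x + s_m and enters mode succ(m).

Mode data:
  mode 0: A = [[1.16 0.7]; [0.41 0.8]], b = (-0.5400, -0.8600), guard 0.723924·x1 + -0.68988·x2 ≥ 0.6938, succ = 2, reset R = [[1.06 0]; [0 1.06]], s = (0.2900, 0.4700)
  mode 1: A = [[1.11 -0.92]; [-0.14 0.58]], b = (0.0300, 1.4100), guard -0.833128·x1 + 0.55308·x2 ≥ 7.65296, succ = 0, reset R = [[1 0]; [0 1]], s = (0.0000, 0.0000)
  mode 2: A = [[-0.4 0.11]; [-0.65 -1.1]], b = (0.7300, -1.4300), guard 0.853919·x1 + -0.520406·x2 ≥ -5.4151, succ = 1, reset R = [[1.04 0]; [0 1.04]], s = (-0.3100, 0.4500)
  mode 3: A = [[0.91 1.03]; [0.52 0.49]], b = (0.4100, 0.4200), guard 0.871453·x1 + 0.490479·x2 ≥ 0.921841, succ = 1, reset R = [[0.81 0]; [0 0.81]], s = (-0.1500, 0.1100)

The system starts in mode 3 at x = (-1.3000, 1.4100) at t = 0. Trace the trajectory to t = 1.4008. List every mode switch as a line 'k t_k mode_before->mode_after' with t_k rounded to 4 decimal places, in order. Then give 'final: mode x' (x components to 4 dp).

1 0.8461 3->1
final: 1 -2.2147 3.5118

Mode 3: guard c·x = 0.9218 hit at Δt = 0.8461 (t = 0.8461), x⁻ = (-0.1234, 2.0986) → reset → x⁺ = (-0.2499, 1.8099), jump to mode 1
Mode 1: flow for 0.5547 to horizon, guard not reached → x = (-2.2147, 3.5118)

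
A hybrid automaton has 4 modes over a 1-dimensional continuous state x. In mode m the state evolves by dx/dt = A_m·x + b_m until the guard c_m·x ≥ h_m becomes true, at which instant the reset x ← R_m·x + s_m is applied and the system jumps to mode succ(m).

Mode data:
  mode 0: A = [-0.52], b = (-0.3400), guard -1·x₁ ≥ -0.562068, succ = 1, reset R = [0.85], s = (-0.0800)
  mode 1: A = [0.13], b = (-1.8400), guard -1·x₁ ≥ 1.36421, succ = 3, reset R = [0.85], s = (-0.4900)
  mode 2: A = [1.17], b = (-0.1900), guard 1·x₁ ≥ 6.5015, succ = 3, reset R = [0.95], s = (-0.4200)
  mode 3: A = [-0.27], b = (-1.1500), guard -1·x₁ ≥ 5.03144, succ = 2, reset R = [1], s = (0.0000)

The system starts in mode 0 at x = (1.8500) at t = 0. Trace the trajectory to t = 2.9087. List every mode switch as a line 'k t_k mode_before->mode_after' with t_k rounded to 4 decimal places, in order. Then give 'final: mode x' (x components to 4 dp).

Mode 0: guard c·x = -0.5621 hit at Δt = 1.3891 (t = 1.3891), x⁻ = (0.5621) → reset → x⁺ = (0.3978), jump to mode 1
Mode 1: guard c·x = 1.3642 hit at Δt = 0.9271 (t = 2.3162), x⁻ = (-1.3642) → reset → x⁺ = (-1.6496), jump to mode 3
Mode 3: flow for 0.5925 to horizon, guard not reached → x = (-2.0354)

1 1.3891 0->1
2 2.3162 1->3
final: 3 -2.0354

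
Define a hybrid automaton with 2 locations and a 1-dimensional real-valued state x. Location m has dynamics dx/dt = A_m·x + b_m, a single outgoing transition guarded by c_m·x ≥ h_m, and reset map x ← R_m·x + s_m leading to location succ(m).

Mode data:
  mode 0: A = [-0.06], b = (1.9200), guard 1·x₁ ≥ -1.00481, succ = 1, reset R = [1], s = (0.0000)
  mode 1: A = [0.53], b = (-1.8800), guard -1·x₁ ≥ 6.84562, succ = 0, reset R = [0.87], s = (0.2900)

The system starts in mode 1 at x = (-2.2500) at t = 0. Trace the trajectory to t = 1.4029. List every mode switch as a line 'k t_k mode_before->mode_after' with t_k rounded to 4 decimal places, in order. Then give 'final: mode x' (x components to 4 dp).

1 1.1014 1->0
final: 0 -4.9904

Mode 1: guard c·x = 6.8456 hit at Δt = 1.1014 (t = 1.1014), x⁻ = (-6.8456) → reset → x⁺ = (-5.6657), jump to mode 0
Mode 0: flow for 0.3015 to horizon, guard not reached → x = (-4.9904)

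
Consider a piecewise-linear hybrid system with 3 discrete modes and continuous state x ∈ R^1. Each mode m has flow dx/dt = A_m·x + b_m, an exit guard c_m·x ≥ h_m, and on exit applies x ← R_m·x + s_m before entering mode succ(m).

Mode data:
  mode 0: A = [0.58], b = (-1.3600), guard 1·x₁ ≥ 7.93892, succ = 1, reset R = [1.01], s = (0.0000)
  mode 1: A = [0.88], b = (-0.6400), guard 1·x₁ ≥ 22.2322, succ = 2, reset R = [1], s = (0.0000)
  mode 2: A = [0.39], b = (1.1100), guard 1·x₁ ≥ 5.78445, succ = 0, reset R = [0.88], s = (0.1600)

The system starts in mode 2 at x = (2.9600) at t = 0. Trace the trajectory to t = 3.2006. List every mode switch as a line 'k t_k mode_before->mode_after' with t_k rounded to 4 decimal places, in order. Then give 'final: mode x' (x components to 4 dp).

Mode 2: guard c·x = 5.7844 hit at Δt = 1.0164 (t = 1.0164), x⁻ = (5.7844) → reset → x⁺ = (5.2503), jump to mode 0
Mode 0: guard c·x = 7.9389 hit at Δt = 1.1295 (t = 2.1459), x⁻ = (7.9389) → reset → x⁺ = (8.0183), jump to mode 1
Mode 1: flow for 1.0547 to horizon, guard not reached → x = (19.1721)

1 1.0164 2->0
2 2.1459 0->1
final: 1 19.1721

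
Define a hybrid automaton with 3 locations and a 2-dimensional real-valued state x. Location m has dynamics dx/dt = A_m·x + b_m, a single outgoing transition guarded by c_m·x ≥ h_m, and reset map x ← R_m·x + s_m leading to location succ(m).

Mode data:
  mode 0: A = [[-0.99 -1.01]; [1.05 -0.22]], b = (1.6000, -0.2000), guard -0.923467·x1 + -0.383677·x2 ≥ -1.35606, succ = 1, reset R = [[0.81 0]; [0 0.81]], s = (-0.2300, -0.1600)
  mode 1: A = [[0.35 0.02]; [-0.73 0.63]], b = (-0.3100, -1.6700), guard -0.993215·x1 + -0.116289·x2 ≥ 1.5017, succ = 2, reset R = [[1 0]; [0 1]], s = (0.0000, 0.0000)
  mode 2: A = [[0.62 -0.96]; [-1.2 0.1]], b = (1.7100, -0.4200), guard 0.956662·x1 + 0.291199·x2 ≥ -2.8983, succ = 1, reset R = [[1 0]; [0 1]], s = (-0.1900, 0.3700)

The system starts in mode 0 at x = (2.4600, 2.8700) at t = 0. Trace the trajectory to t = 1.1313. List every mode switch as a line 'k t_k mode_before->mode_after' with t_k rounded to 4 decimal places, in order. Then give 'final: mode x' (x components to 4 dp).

1 0.8300 0->1
final: 1 -0.1929 2.3659

Mode 0: guard c·x = -1.3561 hit at Δt = 0.8300 (t = 0.8300), x⁻ = (0.1623, 3.1437) → reset → x⁺ = (-0.0985, 2.3864), jump to mode 1
Mode 1: flow for 0.3013 to horizon, guard not reached → x = (-0.1929, 2.3659)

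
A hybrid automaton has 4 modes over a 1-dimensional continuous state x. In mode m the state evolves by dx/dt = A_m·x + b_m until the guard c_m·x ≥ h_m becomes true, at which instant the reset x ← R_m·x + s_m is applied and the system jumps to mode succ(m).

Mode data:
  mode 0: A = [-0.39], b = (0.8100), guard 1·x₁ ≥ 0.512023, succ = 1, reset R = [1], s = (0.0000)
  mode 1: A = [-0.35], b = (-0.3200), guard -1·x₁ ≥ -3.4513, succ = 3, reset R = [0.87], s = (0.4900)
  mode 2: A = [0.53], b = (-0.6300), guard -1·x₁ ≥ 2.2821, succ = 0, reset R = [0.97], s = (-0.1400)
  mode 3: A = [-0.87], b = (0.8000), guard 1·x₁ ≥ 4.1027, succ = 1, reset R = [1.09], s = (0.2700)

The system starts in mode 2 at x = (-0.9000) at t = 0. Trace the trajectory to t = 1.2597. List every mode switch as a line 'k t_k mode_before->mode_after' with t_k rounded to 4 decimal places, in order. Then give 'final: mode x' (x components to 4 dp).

Mode 2: guard c·x = 2.2821 hit at Δt = 0.9582 (t = 0.9582), x⁻ = (-2.2821) → reset → x⁺ = (-2.3536), jump to mode 0
Mode 0: flow for 0.3015 to horizon, guard not reached → x = (-1.8621)

1 0.9582 2->0
final: 0 -1.8621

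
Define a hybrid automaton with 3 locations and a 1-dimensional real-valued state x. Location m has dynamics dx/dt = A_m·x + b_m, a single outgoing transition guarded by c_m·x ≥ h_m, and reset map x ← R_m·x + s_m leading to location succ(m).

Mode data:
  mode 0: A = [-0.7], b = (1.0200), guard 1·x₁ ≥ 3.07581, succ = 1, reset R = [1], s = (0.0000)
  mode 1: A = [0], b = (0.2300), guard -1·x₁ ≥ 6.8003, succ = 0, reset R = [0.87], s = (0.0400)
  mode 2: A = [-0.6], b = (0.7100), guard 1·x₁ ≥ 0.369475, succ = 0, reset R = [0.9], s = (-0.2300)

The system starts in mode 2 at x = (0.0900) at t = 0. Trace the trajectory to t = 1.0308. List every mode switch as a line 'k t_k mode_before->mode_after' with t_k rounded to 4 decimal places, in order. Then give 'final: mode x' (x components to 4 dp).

1 0.4920 2->0
final: 0 0.5281

Mode 2: guard c·x = 0.3695 hit at Δt = 0.4920 (t = 0.4920), x⁻ = (0.3695) → reset → x⁺ = (0.1025), jump to mode 0
Mode 0: flow for 0.5388 to horizon, guard not reached → x = (0.5281)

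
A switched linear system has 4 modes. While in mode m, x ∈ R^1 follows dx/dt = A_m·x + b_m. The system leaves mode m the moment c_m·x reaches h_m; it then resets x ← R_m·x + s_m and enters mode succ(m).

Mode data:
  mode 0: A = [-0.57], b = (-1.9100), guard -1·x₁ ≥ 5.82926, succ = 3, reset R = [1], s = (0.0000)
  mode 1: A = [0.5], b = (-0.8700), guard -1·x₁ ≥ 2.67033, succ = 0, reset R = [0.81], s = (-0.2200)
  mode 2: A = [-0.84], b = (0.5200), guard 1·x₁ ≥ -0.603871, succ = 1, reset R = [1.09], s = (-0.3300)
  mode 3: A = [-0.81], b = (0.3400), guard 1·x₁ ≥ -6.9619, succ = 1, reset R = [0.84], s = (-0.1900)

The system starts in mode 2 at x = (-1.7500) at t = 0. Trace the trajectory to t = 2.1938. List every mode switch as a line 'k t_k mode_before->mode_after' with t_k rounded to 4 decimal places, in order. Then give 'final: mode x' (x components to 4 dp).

Mode 2: guard c·x = -0.6039 hit at Δt = 0.7872 (t = 0.7872), x⁻ = (-0.6039) → reset → x⁺ = (-0.9882), jump to mode 1
Mode 1: guard c·x = 2.6703 hit at Δt = 0.9606 (t = 1.7478), x⁻ = (-2.6703) → reset → x⁺ = (-2.3830), jump to mode 0
Mode 0: flow for 0.4460 to horizon, guard not reached → x = (-2.6002)

1 0.7872 2->1
2 1.7478 1->0
final: 0 -2.6002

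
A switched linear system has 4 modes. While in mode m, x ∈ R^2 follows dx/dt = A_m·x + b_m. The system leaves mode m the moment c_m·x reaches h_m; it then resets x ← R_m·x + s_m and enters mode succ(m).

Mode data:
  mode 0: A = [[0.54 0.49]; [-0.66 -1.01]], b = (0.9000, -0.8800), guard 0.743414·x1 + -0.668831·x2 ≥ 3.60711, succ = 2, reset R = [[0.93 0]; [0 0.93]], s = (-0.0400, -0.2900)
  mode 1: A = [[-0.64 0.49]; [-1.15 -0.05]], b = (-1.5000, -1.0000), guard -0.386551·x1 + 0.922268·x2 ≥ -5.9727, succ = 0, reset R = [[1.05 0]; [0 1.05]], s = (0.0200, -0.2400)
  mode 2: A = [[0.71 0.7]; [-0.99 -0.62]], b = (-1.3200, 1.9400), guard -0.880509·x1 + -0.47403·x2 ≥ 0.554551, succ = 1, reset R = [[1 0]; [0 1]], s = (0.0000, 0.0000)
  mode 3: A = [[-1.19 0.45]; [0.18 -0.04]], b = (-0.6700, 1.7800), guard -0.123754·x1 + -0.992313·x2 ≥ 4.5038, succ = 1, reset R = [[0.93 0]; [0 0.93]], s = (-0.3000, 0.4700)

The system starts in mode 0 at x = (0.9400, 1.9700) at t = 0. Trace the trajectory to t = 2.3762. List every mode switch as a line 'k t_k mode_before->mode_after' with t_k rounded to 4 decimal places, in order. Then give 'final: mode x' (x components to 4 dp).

1 1.2263 0->2
final: 2 3.2956 -1.8776

Mode 0: guard c·x = 3.6071 hit at Δt = 1.2263 (t = 1.2263), x⁻ = (3.7175, -1.2611) → reset → x⁺ = (3.4173, -1.4629), jump to mode 2
Mode 2: flow for 1.1499 to horizon, guard not reached → x = (3.2956, -1.8776)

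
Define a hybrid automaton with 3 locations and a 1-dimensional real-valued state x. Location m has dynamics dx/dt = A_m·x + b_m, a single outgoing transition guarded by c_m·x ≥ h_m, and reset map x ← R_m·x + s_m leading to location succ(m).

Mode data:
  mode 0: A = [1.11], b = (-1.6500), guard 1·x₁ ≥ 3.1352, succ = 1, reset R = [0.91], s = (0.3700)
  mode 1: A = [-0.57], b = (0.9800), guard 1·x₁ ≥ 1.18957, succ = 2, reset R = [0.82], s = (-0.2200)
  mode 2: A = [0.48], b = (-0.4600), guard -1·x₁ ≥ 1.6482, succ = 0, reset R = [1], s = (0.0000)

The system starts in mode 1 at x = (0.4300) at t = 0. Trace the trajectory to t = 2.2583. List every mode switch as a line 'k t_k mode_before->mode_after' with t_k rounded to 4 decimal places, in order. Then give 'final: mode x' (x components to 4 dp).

Mode 1: guard c·x = 1.1896 hit at Δt = 1.5605 (t = 1.5605), x⁻ = (1.1896) → reset → x⁺ = (0.7554), jump to mode 2
Mode 2: flow for 0.6978 to horizon, guard not reached → x = (0.6747)

1 1.5605 1->2
final: 2 0.6747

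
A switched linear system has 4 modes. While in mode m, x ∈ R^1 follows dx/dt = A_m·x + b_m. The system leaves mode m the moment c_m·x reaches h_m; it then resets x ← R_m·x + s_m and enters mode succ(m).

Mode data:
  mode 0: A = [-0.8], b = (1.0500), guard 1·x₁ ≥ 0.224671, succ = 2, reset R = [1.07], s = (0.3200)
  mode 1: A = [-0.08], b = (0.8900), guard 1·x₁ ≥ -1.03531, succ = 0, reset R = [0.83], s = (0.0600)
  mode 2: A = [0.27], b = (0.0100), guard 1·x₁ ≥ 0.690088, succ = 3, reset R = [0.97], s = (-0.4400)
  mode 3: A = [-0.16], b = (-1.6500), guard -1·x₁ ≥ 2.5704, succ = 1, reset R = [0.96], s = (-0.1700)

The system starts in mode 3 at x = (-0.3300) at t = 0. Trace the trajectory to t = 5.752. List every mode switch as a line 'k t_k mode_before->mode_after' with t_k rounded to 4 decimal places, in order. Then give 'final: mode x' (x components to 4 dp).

1 1.5885 3->1
2 3.1357 1->0
3 3.9649 0->2
4 4.6925 2->3
final: 3 -1.4144

Mode 3: guard c·x = 2.5704 hit at Δt = 1.5885 (t = 1.5885), x⁻ = (-2.5704) → reset → x⁺ = (-2.6376), jump to mode 1
Mode 1: guard c·x = -1.0353 hit at Δt = 1.5472 (t = 3.1357), x⁻ = (-1.0353) → reset → x⁺ = (-0.7993), jump to mode 0
Mode 0: guard c·x = 0.2247 hit at Δt = 0.8292 (t = 3.9649), x⁻ = (0.2247) → reset → x⁺ = (0.5604), jump to mode 2
Mode 2: guard c·x = 0.6901 hit at Δt = 0.7276 (t = 4.6925), x⁻ = (0.6901) → reset → x⁺ = (0.2294), jump to mode 3
Mode 3: flow for 1.0595 to horizon, guard not reached → x = (-1.4144)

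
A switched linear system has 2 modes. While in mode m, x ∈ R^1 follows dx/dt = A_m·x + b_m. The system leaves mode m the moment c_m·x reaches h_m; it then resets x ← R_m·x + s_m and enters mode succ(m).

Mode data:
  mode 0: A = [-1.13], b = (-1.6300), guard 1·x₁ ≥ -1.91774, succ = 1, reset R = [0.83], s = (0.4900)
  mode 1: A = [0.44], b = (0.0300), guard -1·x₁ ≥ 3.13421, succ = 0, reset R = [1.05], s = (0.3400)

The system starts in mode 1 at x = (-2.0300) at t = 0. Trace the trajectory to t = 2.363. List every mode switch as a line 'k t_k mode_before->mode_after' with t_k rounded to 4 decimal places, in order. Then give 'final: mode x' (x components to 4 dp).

Mode 1: guard c·x = 3.1342 hit at Δt = 1.0148 (t = 1.0148), x⁻ = (-3.1342) → reset → x⁺ = (-2.9509), jump to mode 0
Mode 0: guard c·x = -1.9177 hit at Δt = 1.0221 (t = 2.0369), x⁻ = (-1.9177) → reset → x⁺ = (-1.1017), jump to mode 1
Mode 1: flow for 0.3261 to horizon, guard not reached → x = (-1.2612)

1 1.0148 1->0
2 2.0369 0->1
final: 1 -1.2612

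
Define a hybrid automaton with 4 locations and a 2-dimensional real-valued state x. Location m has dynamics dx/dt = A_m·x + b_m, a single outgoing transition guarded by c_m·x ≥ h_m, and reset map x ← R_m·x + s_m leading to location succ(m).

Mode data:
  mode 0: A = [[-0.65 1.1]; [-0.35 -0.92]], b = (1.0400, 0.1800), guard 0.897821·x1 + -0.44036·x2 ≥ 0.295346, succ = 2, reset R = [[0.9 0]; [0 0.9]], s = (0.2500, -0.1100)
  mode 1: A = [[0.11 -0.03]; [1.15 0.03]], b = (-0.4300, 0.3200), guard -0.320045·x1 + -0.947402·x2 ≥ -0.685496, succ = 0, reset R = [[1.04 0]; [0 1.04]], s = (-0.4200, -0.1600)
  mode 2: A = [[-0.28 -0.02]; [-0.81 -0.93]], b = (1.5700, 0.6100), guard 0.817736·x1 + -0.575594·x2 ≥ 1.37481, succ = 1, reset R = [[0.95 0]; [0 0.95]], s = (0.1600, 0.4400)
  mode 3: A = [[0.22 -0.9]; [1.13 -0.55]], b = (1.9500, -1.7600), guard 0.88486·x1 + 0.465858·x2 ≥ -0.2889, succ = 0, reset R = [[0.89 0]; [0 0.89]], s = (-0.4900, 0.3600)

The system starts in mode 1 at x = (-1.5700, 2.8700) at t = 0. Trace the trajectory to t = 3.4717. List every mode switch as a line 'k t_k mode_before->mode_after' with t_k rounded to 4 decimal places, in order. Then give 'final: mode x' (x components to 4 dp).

Mode 1: guard c·x = -0.6855 hit at Δt = 0.8152 (t = 0.8152), x⁻ = (-2.1407, 1.4467) → reset → x⁺ = (-2.6464, 1.3446), jump to mode 0
Mode 0: guard c·x = 0.2953 hit at Δt = 1.2454 (t = 2.0606), x⁻ = (0.6544, 0.6635) → reset → x⁺ = (0.8389, 0.4871), jump to mode 2
Mode 2: guard c·x = 1.3748 hit at Δt = 0.7057 (t = 2.7663), x⁻ = (1.6906, 0.0133) → reset → x⁺ = (1.7661, 0.4526), jump to mode 1
Mode 1: flow for 0.7054 to horizon, guard not reached → x = (1.5655, 2.0598)

1 0.8152 1->0
2 2.0606 0->2
3 2.7663 2->1
final: 1 1.5655 2.0598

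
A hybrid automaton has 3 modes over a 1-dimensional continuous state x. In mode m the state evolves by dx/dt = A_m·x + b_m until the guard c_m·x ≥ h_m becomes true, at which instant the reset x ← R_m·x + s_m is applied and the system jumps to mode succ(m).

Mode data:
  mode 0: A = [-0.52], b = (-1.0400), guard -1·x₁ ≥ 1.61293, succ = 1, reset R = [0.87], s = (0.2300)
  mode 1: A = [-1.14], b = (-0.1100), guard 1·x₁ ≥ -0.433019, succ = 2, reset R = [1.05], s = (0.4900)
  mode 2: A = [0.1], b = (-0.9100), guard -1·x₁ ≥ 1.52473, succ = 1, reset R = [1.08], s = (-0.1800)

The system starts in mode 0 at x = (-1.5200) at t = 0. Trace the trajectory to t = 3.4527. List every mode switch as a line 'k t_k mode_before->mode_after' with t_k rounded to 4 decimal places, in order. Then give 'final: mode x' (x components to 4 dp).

1 0.4138 0->1
2 1.4340 1->2
3 3.0220 2->1
final: 1 -1.1554

Mode 0: guard c·x = 1.6129 hit at Δt = 0.4138 (t = 0.4138), x⁻ = (-1.6129) → reset → x⁺ = (-1.1732), jump to mode 1
Mode 1: guard c·x = -0.4330 hit at Δt = 1.0202 (t = 1.4340), x⁻ = (-0.4330) → reset → x⁺ = (0.0353), jump to mode 2
Mode 2: guard c·x = 1.5247 hit at Δt = 1.5880 (t = 3.0220), x⁻ = (-1.5247) → reset → x⁺ = (-1.8267), jump to mode 1
Mode 1: flow for 0.4307 to horizon, guard not reached → x = (-1.1554)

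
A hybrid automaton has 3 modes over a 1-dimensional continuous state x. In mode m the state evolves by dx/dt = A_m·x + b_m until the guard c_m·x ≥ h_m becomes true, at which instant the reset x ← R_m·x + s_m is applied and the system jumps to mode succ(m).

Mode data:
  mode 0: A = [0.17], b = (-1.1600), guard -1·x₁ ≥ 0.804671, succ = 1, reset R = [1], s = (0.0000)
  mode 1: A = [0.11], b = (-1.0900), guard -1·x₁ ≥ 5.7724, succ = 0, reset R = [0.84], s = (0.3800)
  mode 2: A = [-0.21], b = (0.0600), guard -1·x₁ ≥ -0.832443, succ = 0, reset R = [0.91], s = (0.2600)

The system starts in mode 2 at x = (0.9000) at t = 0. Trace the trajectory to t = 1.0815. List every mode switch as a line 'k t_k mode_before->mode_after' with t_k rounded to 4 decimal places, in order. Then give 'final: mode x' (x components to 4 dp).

Mode 2: guard c·x = -0.8324 hit at Δt = 0.5548 (t = 0.5548), x⁻ = (0.8324) → reset → x⁺ = (1.0175), jump to mode 0
Mode 0: flow for 0.5267 to horizon, guard not reached → x = (0.4737)

1 0.5548 2->0
final: 0 0.4737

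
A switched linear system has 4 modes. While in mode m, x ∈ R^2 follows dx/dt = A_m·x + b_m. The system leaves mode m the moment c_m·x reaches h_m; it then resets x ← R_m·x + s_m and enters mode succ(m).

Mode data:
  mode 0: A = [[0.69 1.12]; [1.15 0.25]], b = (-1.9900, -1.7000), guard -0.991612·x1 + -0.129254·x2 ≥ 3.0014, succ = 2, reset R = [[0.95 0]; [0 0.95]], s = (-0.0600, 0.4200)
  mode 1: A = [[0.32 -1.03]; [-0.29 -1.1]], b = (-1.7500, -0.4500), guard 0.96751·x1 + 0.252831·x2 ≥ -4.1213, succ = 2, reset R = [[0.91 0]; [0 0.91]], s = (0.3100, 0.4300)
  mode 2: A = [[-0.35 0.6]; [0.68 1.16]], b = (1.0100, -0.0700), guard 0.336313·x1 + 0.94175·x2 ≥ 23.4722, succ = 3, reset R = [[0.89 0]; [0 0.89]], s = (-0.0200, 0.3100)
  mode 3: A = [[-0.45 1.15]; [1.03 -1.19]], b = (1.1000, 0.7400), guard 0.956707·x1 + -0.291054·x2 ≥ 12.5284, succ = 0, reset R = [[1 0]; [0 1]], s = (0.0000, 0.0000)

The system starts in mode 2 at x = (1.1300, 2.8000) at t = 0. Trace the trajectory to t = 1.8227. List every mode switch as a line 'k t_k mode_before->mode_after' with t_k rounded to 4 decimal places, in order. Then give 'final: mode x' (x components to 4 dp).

1 1.4285 2->3
final: 3 14.1018 16.2699

Mode 2: guard c·x = 23.4722 hit at Δt = 1.4285 (t = 1.4285), x⁻ = (8.5934, 21.8552) → reset → x⁺ = (7.6282, 19.7611), jump to mode 3
Mode 3: flow for 0.3942 to horizon, guard not reached → x = (14.1018, 16.2699)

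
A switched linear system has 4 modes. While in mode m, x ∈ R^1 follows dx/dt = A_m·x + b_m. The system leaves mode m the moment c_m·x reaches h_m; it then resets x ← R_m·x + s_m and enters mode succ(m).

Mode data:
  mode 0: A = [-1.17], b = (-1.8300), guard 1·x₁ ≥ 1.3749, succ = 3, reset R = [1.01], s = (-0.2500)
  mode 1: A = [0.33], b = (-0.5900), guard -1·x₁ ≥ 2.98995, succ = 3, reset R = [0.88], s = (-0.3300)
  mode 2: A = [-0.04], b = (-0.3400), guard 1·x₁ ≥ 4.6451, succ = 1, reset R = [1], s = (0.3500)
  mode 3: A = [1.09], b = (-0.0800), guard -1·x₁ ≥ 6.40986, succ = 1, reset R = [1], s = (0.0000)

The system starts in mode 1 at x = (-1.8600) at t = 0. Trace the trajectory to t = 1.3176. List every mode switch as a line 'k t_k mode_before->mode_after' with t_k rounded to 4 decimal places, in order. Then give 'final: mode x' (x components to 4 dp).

Mode 1: guard c·x = 2.9899 hit at Δt = 0.8177 (t = 0.8177), x⁻ = (-2.9899) → reset → x⁺ = (-2.9612), jump to mode 3
Mode 3: flow for 0.4999 to horizon, guard not reached → x = (-5.1595)

1 0.8177 1->3
final: 3 -5.1595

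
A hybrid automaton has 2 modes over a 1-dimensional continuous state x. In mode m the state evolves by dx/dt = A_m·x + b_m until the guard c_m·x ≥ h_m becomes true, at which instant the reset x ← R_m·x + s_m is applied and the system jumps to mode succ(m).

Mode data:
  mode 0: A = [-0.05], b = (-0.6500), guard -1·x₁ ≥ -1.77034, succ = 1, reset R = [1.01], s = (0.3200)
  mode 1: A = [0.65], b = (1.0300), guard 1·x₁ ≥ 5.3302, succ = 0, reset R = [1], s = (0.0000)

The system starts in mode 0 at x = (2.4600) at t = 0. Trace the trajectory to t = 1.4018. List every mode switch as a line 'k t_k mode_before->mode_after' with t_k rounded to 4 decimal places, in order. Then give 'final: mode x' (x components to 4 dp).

Mode 0: guard c·x = -1.7703 hit at Δt = 0.9127 (t = 0.9127), x⁻ = (1.7703) → reset → x⁺ = (2.1080), jump to mode 1
Mode 1: flow for 0.4891 to horizon, guard not reached → x = (3.4901)

1 0.9127 0->1
final: 1 3.4901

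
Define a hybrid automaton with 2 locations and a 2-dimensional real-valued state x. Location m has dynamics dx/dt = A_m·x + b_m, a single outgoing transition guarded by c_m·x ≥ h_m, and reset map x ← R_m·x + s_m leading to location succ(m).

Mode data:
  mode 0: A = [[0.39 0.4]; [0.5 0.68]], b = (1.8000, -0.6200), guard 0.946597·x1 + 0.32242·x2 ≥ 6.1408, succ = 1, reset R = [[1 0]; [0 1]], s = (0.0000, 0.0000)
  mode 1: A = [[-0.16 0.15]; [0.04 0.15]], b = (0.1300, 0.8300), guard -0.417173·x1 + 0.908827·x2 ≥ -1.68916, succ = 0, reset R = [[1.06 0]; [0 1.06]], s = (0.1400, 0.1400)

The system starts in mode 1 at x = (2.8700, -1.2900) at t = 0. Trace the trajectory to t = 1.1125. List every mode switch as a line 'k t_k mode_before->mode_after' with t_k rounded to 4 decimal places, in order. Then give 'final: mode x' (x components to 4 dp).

Mode 1: guard c·x = -1.6892 hit at Δt = 0.7528 (t = 0.7528), x⁻ = (2.5310, -0.6968) → reset → x⁺ = (2.8228, -0.5987), jump to mode 0
Mode 0: flow for 0.3597 to horizon, guard not reached → x = (3.8666, -0.3431)

1 0.7528 1->0
final: 0 3.8666 -0.3431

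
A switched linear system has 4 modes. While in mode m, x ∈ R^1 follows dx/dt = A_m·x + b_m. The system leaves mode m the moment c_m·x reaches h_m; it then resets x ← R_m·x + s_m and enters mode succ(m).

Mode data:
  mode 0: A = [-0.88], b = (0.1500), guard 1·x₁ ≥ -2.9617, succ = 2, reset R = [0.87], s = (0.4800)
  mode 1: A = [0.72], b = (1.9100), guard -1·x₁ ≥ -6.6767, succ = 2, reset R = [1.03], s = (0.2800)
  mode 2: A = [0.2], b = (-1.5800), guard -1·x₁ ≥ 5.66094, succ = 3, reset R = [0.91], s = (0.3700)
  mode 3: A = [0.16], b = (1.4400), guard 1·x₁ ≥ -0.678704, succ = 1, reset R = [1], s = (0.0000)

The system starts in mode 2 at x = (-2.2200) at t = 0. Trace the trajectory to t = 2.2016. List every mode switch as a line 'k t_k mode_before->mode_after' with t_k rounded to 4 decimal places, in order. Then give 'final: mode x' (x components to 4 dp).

Mode 2: guard c·x = 5.6609 hit at Δt = 1.4634 (t = 1.4634), x⁻ = (-5.6609) → reset → x⁺ = (-4.7815), jump to mode 3
Mode 3: flow for 0.7382 to horizon, guard not reached → x = (-4.2526)

1 1.4634 2->3
final: 3 -4.2526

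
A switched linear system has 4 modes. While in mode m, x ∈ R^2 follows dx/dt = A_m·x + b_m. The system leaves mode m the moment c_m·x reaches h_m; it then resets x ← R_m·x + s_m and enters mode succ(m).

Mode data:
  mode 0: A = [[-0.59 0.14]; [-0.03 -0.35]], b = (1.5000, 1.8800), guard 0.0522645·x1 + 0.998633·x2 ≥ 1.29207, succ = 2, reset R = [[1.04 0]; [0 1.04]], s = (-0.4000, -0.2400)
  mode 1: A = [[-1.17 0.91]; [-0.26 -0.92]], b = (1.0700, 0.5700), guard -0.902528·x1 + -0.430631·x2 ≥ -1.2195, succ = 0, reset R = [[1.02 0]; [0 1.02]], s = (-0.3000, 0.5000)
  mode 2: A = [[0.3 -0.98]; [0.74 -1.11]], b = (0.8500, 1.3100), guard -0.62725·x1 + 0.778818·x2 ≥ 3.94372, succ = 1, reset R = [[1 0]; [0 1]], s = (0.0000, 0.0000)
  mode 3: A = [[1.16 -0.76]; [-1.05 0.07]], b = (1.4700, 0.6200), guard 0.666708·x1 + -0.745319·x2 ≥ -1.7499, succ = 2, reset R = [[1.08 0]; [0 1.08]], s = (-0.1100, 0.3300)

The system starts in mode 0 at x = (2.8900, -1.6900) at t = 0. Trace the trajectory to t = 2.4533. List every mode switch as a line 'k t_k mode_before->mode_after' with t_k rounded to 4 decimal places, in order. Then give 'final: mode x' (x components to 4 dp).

1 1.5384 0->2
final: 2 2.3710 2.1502

Mode 0: guard c·x = 1.2921 hit at Δt = 1.5384 (t = 1.5384), x⁻ = (2.6921, 1.1529) → reset → x⁺ = (2.3998, 0.9591), jump to mode 2
Mode 2: flow for 0.9149 to horizon, guard not reached → x = (2.3710, 2.1502)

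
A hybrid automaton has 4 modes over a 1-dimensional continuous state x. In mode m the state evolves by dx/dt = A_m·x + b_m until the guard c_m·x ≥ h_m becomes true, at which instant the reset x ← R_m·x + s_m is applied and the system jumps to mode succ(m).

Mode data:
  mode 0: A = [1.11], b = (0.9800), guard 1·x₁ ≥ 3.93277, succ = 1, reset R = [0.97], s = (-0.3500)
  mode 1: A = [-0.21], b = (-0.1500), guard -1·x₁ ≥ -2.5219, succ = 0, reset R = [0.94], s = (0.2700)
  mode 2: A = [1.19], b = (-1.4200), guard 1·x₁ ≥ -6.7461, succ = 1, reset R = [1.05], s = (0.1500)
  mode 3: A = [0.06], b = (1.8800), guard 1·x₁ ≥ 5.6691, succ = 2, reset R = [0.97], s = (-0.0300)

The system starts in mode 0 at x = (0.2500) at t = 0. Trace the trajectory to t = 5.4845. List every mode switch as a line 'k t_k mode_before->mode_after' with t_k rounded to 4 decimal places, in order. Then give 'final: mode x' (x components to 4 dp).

1 1.3037 0->1
2 2.5213 1->0
3 2.8028 0->1
4 4.0203 1->0
5 4.3018 0->1
final: 1 2.5457

Mode 0: guard c·x = 3.9328 hit at Δt = 1.3037 (t = 1.3037), x⁻ = (3.9328) → reset → x⁺ = (3.4648), jump to mode 1
Mode 1: guard c·x = -2.5219 hit at Δt = 1.2176 (t = 2.5213), x⁻ = (2.5219) → reset → x⁺ = (2.6406), jump to mode 0
Mode 0: guard c·x = 3.9328 hit at Δt = 0.2815 (t = 2.8028), x⁻ = (3.9328) → reset → x⁺ = (3.4648), jump to mode 1
Mode 1: guard c·x = -2.5219 hit at Δt = 1.2176 (t = 4.0203), x⁻ = (2.5219) → reset → x⁺ = (2.6406), jump to mode 0
Mode 0: guard c·x = 3.9328 hit at Δt = 0.2815 (t = 4.3018), x⁻ = (3.9328) → reset → x⁺ = (3.4648), jump to mode 1
Mode 1: flow for 1.1827 to horizon, guard not reached → x = (2.5457)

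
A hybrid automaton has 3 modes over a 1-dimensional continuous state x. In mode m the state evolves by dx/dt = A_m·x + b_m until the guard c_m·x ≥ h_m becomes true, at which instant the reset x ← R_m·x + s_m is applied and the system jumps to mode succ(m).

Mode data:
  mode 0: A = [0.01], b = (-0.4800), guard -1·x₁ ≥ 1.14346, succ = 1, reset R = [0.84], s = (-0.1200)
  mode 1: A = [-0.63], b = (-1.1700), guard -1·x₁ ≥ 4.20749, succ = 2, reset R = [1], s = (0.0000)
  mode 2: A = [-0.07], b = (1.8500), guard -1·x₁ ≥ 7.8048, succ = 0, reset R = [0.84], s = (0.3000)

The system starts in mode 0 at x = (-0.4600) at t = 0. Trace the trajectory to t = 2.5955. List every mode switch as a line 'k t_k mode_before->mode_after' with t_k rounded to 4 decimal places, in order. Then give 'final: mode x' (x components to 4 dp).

1 1.4005 0->1
final: 1 -1.4913

Mode 0: guard c·x = 1.1435 hit at Δt = 1.4005 (t = 1.4005), x⁻ = (-1.1435) → reset → x⁺ = (-1.0805), jump to mode 1
Mode 1: flow for 1.1950 to horizon, guard not reached → x = (-1.4913)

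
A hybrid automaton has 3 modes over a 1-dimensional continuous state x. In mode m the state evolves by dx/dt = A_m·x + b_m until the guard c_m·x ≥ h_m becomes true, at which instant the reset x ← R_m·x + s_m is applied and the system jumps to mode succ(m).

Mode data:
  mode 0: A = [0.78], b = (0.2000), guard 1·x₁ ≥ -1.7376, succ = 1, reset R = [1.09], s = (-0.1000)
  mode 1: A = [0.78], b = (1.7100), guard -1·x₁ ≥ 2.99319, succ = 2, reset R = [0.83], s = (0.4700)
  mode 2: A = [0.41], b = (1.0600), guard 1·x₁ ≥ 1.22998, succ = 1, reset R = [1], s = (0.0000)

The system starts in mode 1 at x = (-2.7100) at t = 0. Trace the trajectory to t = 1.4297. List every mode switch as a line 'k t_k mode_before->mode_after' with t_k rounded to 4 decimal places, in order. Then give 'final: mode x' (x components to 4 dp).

Mode 1: guard c·x = 2.9932 hit at Δt = 0.5594 (t = 0.5594), x⁻ = (-2.9932) → reset → x⁺ = (-2.0143), jump to mode 2
Mode 2: flow for 0.8703 to horizon, guard not reached → x = (-1.7695)

1 0.5594 1->2
final: 2 -1.7695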